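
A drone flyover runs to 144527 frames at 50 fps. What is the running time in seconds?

Running time = 144527 / (50) = 2890.54 s.

2890.54 seconds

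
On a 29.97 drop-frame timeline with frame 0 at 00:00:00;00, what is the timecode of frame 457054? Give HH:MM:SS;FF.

04:14:10;12

Ten DF minutes hold 17982 frames, so frame 457054 lies in block 25 (frames 449550–467531) with 7504 frames into that block.
The block's first minute is 1800 frames and the rest 1798 each; 7504 frames reaches minute 4, so 25 × 18 + 4 × 2 = 458 labels have been skipped so far.
Adding those back, label number 457054 + 458 = 457512 at 30 labels/s is 15250 s + 12 f = 4 h 14 min 10 s frame 12, i.e. 04:14:10;12.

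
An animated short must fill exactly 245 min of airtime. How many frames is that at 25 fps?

367500 frames

245 min = 14700 s.
Frames = 14700 × 25 = 367500.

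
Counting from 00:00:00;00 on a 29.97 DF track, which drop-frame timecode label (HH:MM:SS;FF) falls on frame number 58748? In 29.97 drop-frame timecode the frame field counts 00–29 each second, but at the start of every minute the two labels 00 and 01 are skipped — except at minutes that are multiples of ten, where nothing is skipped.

00:32:40;06

Each 10-minute DF block holds 10 × 60 × 30 − 9 × 2 = 17982 frames. 58748 ÷ 17982 → 3 full blocks, remainder 4802.
Within the partial block the first minute is 1800 frames and each further minute 1798, so 2 further minute boundaries passed. Total skipped labels = 18 × 3 + 2 × 2 = 58.
Non-drop label index = 58748 + 58 = 58806; at 30 labels/s that is 00:32:40:06, i.e. DF 00:32:40;06.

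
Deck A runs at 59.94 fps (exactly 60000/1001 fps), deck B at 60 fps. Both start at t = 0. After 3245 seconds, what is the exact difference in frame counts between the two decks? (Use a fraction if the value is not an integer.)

17700/91 frames

A emits 60000/1001 × 3245 = 17700000/91 frames; B emits 60 × 3245 = 194700.
Difference = 17700/91 frames (≈ 194.5055); B is ahead of A.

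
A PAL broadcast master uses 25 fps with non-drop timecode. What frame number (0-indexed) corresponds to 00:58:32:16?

87816

Total seconds to the label: (0 × 3600 + 58 × 60 + 32) = 3512.
Frame index = 3512 × 25 + 16 = 87816.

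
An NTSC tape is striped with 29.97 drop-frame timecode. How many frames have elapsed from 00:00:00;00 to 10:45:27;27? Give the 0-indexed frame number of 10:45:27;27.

As if non-drop at 30 labels/s: (10 × 3600 + 45 × 60 + 27) × 30 + 27 = 1161837.
Minute boundaries passed: 645; those not divisible by 10: 645 − 64 = 581; dropped labels = 2 × 581 = 1162.
Actual frame index = 1161837 − 1162 = 1160675.

1160675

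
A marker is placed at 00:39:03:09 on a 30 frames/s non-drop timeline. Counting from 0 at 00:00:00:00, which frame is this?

70299

Total seconds to the label: (0 × 3600 + 39 × 60 + 3) = 2343.
Frame index = 2343 × 30 + 9 = 70299.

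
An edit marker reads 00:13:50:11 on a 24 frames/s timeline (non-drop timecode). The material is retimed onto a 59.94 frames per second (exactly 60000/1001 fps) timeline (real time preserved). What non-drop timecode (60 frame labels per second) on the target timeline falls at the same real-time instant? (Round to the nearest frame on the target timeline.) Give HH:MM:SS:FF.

Source frame index: (0×3600 + 13×60 + 50) × 24 + 11 = 19931.
Real time: 19931 / (24) = 19931/24 s.
Target frame: (19931/24) × (60000/1001) = 49827500/1001 ≈ 49777.722 → 49778.
At 60 labels/s: frame 49778 → 00:13:49:38.

00:13:49:38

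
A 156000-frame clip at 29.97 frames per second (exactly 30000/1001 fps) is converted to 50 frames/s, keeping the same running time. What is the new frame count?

Frames at target rate = 156000 × (50) / (30000/1001) = 260260.

260260 frames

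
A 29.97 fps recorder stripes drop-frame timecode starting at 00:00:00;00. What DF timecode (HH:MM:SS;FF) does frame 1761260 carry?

Each 10-minute DF block holds 10 × 60 × 30 − 9 × 2 = 17982 frames. 1761260 ÷ 17982 → 97 full blocks, remainder 17006.
Within the partial block the first minute is 1800 frames and each further minute 1798, so 9 further minute boundaries passed. Total skipped labels = 18 × 97 + 2 × 9 = 1764.
Non-drop label index = 1761260 + 1764 = 1763024; at 30 labels/s that is 16:19:27:14, i.e. DF 16:19:27;14.

16:19:27;14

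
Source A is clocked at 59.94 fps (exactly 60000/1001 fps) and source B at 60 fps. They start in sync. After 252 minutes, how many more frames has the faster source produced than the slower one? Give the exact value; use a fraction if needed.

129600/143 frames

252 min = 15120 s.
A emits 60000/1001 × 15120 = 129600000/143 frames; B emits 60 × 15120 = 907200.
Difference = 129600/143 frames (≈ 906.2937); B is ahead of A.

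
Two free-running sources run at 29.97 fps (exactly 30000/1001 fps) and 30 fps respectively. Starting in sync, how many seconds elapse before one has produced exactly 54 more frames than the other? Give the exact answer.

1801.8 seconds

The gap grows by |30 − 30000/1001| = 30/1001 frames per second.
Time for a 54-frame gap: 54 ÷ (30/1001) = 1801.8 s.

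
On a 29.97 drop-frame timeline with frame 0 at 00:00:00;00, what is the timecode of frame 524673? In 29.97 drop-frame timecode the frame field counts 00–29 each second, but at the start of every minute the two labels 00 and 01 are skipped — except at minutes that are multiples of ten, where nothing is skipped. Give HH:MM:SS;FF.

Each 10-minute DF block holds 10 × 60 × 30 − 9 × 2 = 17982 frames. 524673 ÷ 17982 → 29 full blocks, remainder 3195.
Within the partial block the first minute is 1800 frames and each further minute 1798, so 1 further minute boundary passed. Total skipped labels = 18 × 29 + 2 × 1 = 524.
Non-drop label index = 524673 + 524 = 525197; at 30 labels/s that is 04:51:46:17, i.e. DF 04:51:46;17.

04:51:46;17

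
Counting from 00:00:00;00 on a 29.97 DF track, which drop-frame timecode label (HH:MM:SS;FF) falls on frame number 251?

00:00:08;11

Each 10-minute DF block holds 10 × 60 × 30 − 9 × 2 = 17982 frames. 251 ÷ 17982 → 0 full blocks, remainder 251.
Within the partial block the first minute is 1800 frames and each further minute 1798, so 0 further minute boundaries passed. Total skipped labels = 18 × 0 + 2 × 0 = 0.
Non-drop label index = 251 + 0 = 251; at 30 labels/s that is 00:00:08:11, i.e. DF 00:00:08;11.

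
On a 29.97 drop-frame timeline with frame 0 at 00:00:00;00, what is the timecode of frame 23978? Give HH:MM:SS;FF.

Ten DF minutes hold 17982 frames, so frame 23978 lies in block 1 (frames 17982–35963) with 5996 frames into that block.
The block's first minute is 1800 frames and the rest 1798 each; 5996 frames reaches minute 3, so 1 × 18 + 3 × 2 = 24 labels have been skipped so far.
Adding those back, label number 23978 + 24 = 24002 at 30 labels/s is 800 s + 2 f = 0 h 13 min 20 s frame 2, i.e. 00:13:20;02.

00:13:20;02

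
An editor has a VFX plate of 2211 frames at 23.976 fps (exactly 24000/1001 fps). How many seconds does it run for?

92.217125 seconds

Running time = 2211 / (24000/1001) = 92.217125 s.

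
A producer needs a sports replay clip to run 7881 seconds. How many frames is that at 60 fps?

472860 frames

Frames = 7881 × 60 = 472860.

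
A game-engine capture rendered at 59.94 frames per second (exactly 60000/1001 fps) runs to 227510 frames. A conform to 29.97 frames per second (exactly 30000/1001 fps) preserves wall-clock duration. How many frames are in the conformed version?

113755 frames

Target frames = source frames × (target rate / source rate) = 227510 × (30000/1001)/(60000/1001) = 227510 × 1/2 = 113755.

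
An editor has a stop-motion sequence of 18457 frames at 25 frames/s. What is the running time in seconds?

738.28 seconds

Running time = 18457 / (25) = 738.28 s.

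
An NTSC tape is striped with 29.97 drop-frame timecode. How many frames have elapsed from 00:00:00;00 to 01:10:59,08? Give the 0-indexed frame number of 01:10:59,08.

As if non-drop at 30 labels/s: (1 × 3600 + 10 × 60 + 59) × 30 + 8 = 127778.
Minute boundaries passed: 70; those not divisible by 10: 70 − 7 = 63; dropped labels = 2 × 63 = 126.
Actual frame index = 127778 − 126 = 127652.

127652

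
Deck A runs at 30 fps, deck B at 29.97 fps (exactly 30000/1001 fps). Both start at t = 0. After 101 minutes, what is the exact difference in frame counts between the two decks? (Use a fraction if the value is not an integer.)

101 min = 6060 s.
A emits 30 × 6060 = 181800 frames; B emits 30000/1001 × 6060 = 181800000/1001.
Difference = 181800/1001 frames (≈ 181.6184); B is behind A.

181800/1001 frames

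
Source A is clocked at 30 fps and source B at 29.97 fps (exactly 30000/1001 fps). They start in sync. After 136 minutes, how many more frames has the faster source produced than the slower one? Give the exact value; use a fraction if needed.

136 min = 8160 s.
A emits 30 × 8160 = 244800 frames; B emits 30000/1001 × 8160 = 244800000/1001.
Difference = 244800/1001 frames (≈ 244.5554); B is behind A.

244800/1001 frames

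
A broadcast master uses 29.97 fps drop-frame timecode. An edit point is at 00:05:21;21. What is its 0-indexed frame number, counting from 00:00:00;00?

As if non-drop at 30 labels/s: (0 × 3600 + 5 × 60 + 21) × 30 + 21 = 9651.
Minute boundaries passed: 5; those not divisible by 10: 5 − 0 = 5; dropped labels = 2 × 5 = 10.
Actual frame index = 9651 − 10 = 9641.

9641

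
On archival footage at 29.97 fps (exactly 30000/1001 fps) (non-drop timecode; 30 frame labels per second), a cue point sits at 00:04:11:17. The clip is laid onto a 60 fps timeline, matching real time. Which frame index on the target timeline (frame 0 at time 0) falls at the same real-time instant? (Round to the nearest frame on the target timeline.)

Source frame index: (0×3600 + 4×60 + 11) × 30 + 17 = 7547.
Real time: 7547 / (30000/1001) = 7554547/30000 s.
Target frame: (7554547/30000) × (60) = 7554547/500 ≈ 15109.094 → 15109.

frame 15109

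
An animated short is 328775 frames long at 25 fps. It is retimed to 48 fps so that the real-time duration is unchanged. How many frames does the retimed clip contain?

631248 frames

Target frames = source frames × (target rate / source rate) = 328775 × (48)/(25) = 328775 × 48/25 = 631248.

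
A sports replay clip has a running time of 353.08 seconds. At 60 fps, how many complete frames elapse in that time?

21184 frames

Frames = 353.08 × 60 = 105924/5 ≈ 21184.8000.
Complete frames: 21184.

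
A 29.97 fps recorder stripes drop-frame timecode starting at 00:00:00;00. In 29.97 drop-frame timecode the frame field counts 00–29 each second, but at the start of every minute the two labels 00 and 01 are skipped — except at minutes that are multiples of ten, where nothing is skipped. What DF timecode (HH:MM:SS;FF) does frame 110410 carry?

Each 10-minute DF block holds 10 × 60 × 30 − 9 × 2 = 17982 frames. 110410 ÷ 17982 → 6 full blocks, remainder 2518.
Within the partial block the first minute is 1800 frames and each further minute 1798, so 1 further minute boundary passed. Total skipped labels = 18 × 6 + 2 × 1 = 110.
Non-drop label index = 110410 + 110 = 110520; at 30 labels/s that is 01:01:24:00, i.e. DF 01:01:24;00.

01:01:24;00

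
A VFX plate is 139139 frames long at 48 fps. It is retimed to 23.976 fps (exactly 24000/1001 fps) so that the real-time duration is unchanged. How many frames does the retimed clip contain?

69500 frames

Target frames = source frames × (target rate / source rate) = 139139 × (24000/1001)/(48) = 139139 × 500/1001 = 69500.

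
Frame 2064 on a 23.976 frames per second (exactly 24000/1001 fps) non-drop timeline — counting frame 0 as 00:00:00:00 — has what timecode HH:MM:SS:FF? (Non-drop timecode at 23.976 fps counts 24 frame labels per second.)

2064 ÷ 24 = 86 full seconds, remainder 0 frames.
86 s = 0 h 1 min 26 s.
Timecode: 00:01:26:00.

00:01:26:00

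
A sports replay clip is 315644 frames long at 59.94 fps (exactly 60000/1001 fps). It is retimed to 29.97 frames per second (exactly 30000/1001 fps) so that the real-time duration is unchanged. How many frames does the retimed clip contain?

Target frames = source frames × (target rate / source rate) = 315644 × (30000/1001)/(60000/1001) = 315644 × 1/2 = 157822.

157822 frames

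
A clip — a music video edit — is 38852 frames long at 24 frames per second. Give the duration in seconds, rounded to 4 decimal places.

1618.8333 seconds

Running time = 38852 × 1/24 = 9713/6 s ≈ 1618.8333 s.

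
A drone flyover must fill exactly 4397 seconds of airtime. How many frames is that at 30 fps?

131910 frames

Frames = 4397 × 30 = 131910.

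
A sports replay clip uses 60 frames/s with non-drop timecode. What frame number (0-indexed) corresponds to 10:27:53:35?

frame 2260415

Total seconds to the label: (10 × 3600 + 27 × 60 + 53) = 37673.
Frame index = 37673 × 60 + 35 = 2260415.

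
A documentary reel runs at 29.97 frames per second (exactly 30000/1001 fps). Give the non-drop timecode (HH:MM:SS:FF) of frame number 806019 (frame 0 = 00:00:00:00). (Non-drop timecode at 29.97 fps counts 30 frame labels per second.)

07:27:47:09

806019 ÷ 30 = 26867 full seconds, remainder 9 frames.
26867 s = 7 h 27 min 47 s.
Timecode: 07:27:47:09.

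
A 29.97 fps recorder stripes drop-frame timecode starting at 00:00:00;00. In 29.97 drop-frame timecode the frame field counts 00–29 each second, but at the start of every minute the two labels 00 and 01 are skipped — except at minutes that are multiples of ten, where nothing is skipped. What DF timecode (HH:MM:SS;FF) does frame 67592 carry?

Ten DF minutes hold 17982 frames, so frame 67592 lies in block 3 (frames 53946–71927) with 13646 frames into that block.
The block's first minute is 1800 frames and the rest 1798 each; 13646 frames reaches minute 7, so 3 × 18 + 7 × 2 = 68 labels have been skipped so far.
Adding those back, label number 67592 + 68 = 67660 at 30 labels/s is 2255 s + 10 f = 0 h 37 min 35 s frame 10, i.e. 00:37:35;10.

00:37:35;10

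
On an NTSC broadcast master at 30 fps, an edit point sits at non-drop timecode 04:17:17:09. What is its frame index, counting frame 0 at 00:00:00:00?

frame 463119

Total seconds to the label: (4 × 3600 + 17 × 60 + 17) = 15437.
Frame index = 15437 × 30 + 9 = 463119.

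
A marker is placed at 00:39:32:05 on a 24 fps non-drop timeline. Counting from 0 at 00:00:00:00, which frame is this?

56933

Total seconds to the label: (0 × 3600 + 39 × 60 + 32) = 2372.
Frame index = 2372 × 24 + 5 = 56933.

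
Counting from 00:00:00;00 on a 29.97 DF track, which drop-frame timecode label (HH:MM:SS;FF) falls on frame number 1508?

00:00:50;08

Ten DF minutes hold 17982 frames, so frame 1508 lies in block 0 (frames 0–17981) with 1508 frames into that block.
The block's first minute is 1800 frames and the rest 1798 each; 1508 frames reaches minute 0, so 0 × 18 + 0 × 2 = 0 labels have been skipped so far.
Adding those back, label number 1508 + 0 = 1508 at 30 labels/s is 50 s + 8 f = 0 h 0 min 50 s frame 8, i.e. 00:00:50;08.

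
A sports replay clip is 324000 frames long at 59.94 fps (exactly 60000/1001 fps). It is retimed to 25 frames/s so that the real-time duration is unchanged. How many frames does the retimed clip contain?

135135 frames

Target frames = source frames × (target rate / source rate) = 324000 × (25)/(60000/1001) = 324000 × 1001/2400 = 135135.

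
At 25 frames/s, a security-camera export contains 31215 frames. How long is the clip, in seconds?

1248.6 seconds

Running time = 31215 / (25) = 1248.6 s.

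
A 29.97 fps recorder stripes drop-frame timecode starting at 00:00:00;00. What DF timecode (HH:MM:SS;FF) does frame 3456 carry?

Ten DF minutes hold 17982 frames, so frame 3456 lies in block 0 (frames 0–17981) with 3456 frames into that block.
The block's first minute is 1800 frames and the rest 1798 each; 3456 frames reaches minute 1, so 0 × 18 + 1 × 2 = 2 labels have been skipped so far.
Adding those back, label number 3456 + 2 = 3458 at 30 labels/s is 115 s + 8 f = 0 h 1 min 55 s frame 8, i.e. 00:01:55;08.

00:01:55;08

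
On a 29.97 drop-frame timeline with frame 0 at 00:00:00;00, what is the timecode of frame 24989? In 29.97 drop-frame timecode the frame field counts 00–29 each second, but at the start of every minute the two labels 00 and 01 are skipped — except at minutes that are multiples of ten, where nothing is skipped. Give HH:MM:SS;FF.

Ten DF minutes hold 17982 frames, so frame 24989 lies in block 1 (frames 17982–35963) with 7007 frames into that block.
The block's first minute is 1800 frames and the rest 1798 each; 7007 frames reaches minute 3, so 1 × 18 + 3 × 2 = 24 labels have been skipped so far.
Adding those back, label number 24989 + 24 = 25013 at 30 labels/s is 833 s + 23 f = 0 h 13 min 53 s frame 23, i.e. 00:13:53;23.

00:13:53;23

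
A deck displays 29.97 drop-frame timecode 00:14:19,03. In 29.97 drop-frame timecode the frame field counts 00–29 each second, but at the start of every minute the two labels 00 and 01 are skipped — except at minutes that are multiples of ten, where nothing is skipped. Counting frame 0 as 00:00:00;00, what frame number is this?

Complete 10-minute blocks: 1, each 17982 frames → 17982.
Remaining 4 whole minutes in the current block: 1800 + 3 × 1798 = 7194 frames.
Within the current minute: 19 × 30 + 3 − 2 = 571 (labels ;00/;01 skipped at this minute). Total = 17982 + 7194 + 571 = 25747.

25747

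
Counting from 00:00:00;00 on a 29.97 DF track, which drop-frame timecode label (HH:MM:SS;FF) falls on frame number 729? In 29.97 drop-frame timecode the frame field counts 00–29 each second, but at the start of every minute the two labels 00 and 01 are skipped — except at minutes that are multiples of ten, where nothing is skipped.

00:00:24;09

Ten DF minutes hold 17982 frames, so frame 729 lies in block 0 (frames 0–17981) with 729 frames into that block.
The block's first minute is 1800 frames and the rest 1798 each; 729 frames reaches minute 0, so 0 × 18 + 0 × 2 = 0 labels have been skipped so far.
Adding those back, label number 729 + 0 = 729 at 30 labels/s is 24 s + 9 f = 0 h 0 min 24 s frame 9, i.e. 00:00:24;09.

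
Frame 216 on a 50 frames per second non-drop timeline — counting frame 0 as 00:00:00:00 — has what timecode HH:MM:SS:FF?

00:00:04:16

216 ÷ 50 = 4 full seconds, remainder 16 frames.
4 s = 0 h 0 min 4 s.
Timecode: 00:00:04:16.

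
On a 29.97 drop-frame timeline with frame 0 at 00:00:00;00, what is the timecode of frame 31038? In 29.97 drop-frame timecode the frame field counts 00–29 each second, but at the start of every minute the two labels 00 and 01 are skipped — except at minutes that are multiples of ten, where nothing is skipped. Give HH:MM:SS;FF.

Each 10-minute DF block holds 10 × 60 × 30 − 9 × 2 = 17982 frames. 31038 ÷ 17982 → 1 full block, remainder 13056.
Within the partial block the first minute is 1800 frames and each further minute 1798, so 7 further minute boundaries passed. Total skipped labels = 18 × 1 + 2 × 7 = 32.
Non-drop label index = 31038 + 32 = 31070; at 30 labels/s that is 00:17:15:20, i.e. DF 00:17:15;20.

00:17:15;20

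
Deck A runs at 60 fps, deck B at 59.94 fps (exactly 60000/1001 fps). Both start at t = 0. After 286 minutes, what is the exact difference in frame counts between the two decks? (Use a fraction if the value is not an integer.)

7200/7 frames

286 min = 17160 s.
A emits 60 × 17160 = 1029600 frames; B emits 60000/1001 × 17160 = 7200000/7.
Difference = 7200/7 frames (≈ 1028.5714); B is behind A.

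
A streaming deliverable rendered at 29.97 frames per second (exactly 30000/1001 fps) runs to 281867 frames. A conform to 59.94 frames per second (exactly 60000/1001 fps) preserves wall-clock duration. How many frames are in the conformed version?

Frames at target rate = 281867 × (60000/1001) / (30000/1001) = 563734.

563734 frames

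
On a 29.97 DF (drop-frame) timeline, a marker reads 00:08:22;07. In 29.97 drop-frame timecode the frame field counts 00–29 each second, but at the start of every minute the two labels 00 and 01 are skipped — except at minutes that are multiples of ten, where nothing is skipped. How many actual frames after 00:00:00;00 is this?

15051

As if non-drop at 30 labels/s: (0 × 3600 + 8 × 60 + 22) × 30 + 7 = 15067.
Minute boundaries passed: 8; those not divisible by 10: 8 − 0 = 8; dropped labels = 2 × 8 = 16.
Actual frame index = 15067 − 16 = 15051.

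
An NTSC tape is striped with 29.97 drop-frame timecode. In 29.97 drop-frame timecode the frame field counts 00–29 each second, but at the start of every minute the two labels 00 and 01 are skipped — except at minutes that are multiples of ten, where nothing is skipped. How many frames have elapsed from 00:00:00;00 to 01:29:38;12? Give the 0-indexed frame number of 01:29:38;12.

161190

Complete 10-minute blocks: 8, each 17982 frames → 143856.
Remaining 9 whole minutes in the current block: 1800 + 8 × 1798 = 16184 frames.
Within the current minute: 38 × 30 + 12 − 2 = 1150 (labels ;00/;01 skipped at this minute). Total = 143856 + 16184 + 1150 = 161190.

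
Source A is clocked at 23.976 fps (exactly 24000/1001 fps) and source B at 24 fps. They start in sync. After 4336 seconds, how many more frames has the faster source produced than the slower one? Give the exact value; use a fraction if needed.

104064/1001 frames

A emits 24000/1001 × 4336 = 104064000/1001 frames; B emits 24 × 4336 = 104064.
Difference = 104064/1001 frames (≈ 103.9600); B is ahead of A.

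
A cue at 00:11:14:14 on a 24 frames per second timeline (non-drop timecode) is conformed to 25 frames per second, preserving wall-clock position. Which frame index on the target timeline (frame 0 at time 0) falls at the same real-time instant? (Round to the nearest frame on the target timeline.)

frame 16865

Source frame index: (0×3600 + 11×60 + 14) × 24 + 14 = 16190.
Real time: 16190 / (24) = 8095/12 s.
Target frame: (8095/12) × (25) = 202375/12 ≈ 16864.583 → 16865.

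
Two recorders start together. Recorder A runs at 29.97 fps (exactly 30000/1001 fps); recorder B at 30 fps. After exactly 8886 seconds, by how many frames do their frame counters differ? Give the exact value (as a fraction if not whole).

A emits 30000/1001 × 8886 = 266580000/1001 frames; B emits 30 × 8886 = 266580.
Difference = 266580/1001 frames (≈ 266.3137); B is ahead of A.

266580/1001 frames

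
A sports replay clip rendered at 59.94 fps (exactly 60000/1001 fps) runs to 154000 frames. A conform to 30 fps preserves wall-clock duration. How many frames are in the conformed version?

77077 frames

Target frames = source frames × (target rate / source rate) = 154000 × (30)/(60000/1001) = 154000 × 1001/2000 = 77077.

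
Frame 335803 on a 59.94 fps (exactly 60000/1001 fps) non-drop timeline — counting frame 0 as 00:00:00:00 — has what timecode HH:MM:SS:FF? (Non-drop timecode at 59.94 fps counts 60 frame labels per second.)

335803 ÷ 60 = 5596 full seconds, remainder 43 frames.
5596 s = 1 h 33 min 16 s.
Timecode: 01:33:16:43.

01:33:16:43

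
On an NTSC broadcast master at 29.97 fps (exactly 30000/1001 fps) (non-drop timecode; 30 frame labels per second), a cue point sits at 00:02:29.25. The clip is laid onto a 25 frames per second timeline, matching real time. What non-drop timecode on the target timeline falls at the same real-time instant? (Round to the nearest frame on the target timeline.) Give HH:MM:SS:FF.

Source frame index: (0×3600 + 2×60 + 29) × 30 + 25 = 4495.
Real time: 4495 / (30000/1001) = 899899/6000 s.
Target frame: (899899/6000) × (25) = 899899/240 ≈ 3749.579 → 3750.
At 25 labels/s: frame 3750 → 00:02:30:00.

00:02:30:00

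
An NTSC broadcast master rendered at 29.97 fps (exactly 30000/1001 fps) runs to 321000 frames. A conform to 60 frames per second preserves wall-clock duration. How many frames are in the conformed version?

Target frames = source frames × (target rate / source rate) = 321000 × (60)/(30000/1001) = 321000 × 1001/500 = 642642.

642642 frames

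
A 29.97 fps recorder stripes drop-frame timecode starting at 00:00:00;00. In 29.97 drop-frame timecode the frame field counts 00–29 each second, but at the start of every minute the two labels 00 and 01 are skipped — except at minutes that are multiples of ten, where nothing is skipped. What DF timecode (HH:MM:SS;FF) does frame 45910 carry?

00:25:31;26

Each 10-minute DF block holds 10 × 60 × 30 − 9 × 2 = 17982 frames. 45910 ÷ 17982 → 2 full blocks, remainder 9946.
Within the partial block the first minute is 1800 frames and each further minute 1798, so 5 further minute boundaries passed. Total skipped labels = 18 × 2 + 2 × 5 = 46.
Non-drop label index = 45910 + 46 = 45956; at 30 labels/s that is 00:25:31:26, i.e. DF 00:25:31;26.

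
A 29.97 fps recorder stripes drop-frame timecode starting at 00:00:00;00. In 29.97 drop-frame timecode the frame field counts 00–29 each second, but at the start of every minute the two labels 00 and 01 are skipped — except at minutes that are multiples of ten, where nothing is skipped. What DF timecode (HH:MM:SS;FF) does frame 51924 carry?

Each 10-minute DF block holds 10 × 60 × 30 − 9 × 2 = 17982 frames. 51924 ÷ 17982 → 2 full blocks, remainder 15960.
Within the partial block the first minute is 1800 frames and each further minute 1798, so 8 further minute boundaries passed. Total skipped labels = 18 × 2 + 2 × 8 = 52.
Non-drop label index = 51924 + 52 = 51976; at 30 labels/s that is 00:28:52:16, i.e. DF 00:28:52;16.

00:28:52;16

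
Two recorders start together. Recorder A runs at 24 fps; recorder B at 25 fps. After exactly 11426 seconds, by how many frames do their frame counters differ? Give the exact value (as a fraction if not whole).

A emits 24 × 11426 = 274224 frames; B emits 25 × 11426 = 285650.
Difference = 11426 frames; B is ahead of A.

11426 frames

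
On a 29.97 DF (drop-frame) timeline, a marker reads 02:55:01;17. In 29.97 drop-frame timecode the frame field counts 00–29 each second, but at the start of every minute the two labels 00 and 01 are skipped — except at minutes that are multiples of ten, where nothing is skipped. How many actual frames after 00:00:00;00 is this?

314731

As if non-drop at 30 labels/s: (2 × 3600 + 55 × 60 + 1) × 30 + 17 = 315047.
Minute boundaries passed: 175; those not divisible by 10: 175 − 17 = 158; dropped labels = 2 × 158 = 316.
Actual frame index = 315047 − 316 = 314731.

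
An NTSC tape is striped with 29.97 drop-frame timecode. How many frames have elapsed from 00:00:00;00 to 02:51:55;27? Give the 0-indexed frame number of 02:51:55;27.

309169

Complete 10-minute blocks: 17, each 17982 frames → 305694.
Remaining 1 whole minute in the current block: 1800 + 0 × 1798 = 1800 frames.
Within the current minute: 55 × 30 + 27 − 2 = 1675 (labels ;00/;01 skipped at this minute). Total = 305694 + 1800 + 1675 = 309169.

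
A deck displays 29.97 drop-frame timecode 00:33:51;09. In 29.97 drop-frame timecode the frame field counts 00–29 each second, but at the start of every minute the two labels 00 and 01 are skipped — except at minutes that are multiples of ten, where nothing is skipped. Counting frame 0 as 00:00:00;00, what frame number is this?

60879

Complete 10-minute blocks: 3, each 17982 frames → 53946.
Remaining 3 whole minutes in the current block: 1800 + 2 × 1798 = 5396 frames.
Within the current minute: 51 × 30 + 9 − 2 = 1537 (labels ;00/;01 skipped at this minute). Total = 53946 + 5396 + 1537 = 60879.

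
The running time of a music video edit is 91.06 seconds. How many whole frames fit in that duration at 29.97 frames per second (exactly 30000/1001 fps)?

2729 frames

Frames = 91.06 × 30000/1001 = 2731800/1001 ≈ 2729.0709.
Complete frames: 2729.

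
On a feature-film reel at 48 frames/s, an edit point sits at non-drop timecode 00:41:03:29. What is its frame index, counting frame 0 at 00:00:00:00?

Total seconds to the label: (0 × 3600 + 41 × 60 + 3) = 2463.
Frame index = 2463 × 48 + 29 = 118253.

118253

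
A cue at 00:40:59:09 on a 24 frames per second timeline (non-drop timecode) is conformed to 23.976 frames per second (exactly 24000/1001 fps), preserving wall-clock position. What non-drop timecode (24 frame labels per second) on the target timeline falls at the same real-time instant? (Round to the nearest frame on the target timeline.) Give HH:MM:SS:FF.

00:40:56:22

Source frame index: (0×3600 + 40×60 + 59) × 24 + 9 = 59025.
Real time: 59025 / (24) = 19675/8 s.
Target frame: (19675/8) × (24000/1001) = 59025000/1001 ≈ 58966.034 → 58966.
At 24 labels/s: frame 58966 → 00:40:56:22.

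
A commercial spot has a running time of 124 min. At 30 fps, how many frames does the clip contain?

124 min = 7440 s.
Frames = 7440 × 30 = 223200.

223200 frames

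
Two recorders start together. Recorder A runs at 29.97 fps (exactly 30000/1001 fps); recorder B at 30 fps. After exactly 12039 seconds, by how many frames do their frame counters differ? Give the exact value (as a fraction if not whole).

A emits 30000/1001 × 12039 = 361170000/1001 frames; B emits 30 × 12039 = 361170.
Difference = 361170/1001 frames (≈ 360.8092); B is ahead of A.

361170/1001 frames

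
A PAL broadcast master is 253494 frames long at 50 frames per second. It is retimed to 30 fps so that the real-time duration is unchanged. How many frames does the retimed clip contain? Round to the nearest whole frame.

152096 frames

Frames at target rate = 253494 × (30) / (50) = 760482/5 ≈ 152096.400.
Nearest whole frame: 152096.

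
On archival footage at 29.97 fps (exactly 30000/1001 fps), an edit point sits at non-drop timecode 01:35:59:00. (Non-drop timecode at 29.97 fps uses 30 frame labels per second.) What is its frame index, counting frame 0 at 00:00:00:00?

172770

Total seconds to the label: (1 × 3600 + 35 × 60 + 59) = 5759.
Frame index = 5759 × 30 + 0 = 172770.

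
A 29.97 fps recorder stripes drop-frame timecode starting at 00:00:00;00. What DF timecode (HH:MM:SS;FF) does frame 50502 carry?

00:28:05;04

Ten DF minutes hold 17982 frames, so frame 50502 lies in block 2 (frames 35964–53945) with 14538 frames into that block.
The block's first minute is 1800 frames and the rest 1798 each; 14538 frames reaches minute 8, so 2 × 18 + 8 × 2 = 52 labels have been skipped so far.
Adding those back, label number 50502 + 52 = 50554 at 30 labels/s is 1685 s + 4 f = 0 h 28 min 5 s frame 4, i.e. 00:28:05;04.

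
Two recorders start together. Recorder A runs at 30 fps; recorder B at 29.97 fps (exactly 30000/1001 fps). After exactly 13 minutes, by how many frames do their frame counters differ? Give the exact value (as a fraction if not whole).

1800/77 frames

13 min = 780 s.
A emits 30 × 780 = 23400 frames; B emits 30000/1001 × 780 = 1800000/77.
Difference = 1800/77 frames (≈ 23.3766); B is behind A.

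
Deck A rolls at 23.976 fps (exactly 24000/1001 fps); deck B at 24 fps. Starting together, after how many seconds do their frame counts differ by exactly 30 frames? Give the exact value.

The gap grows by |24 − 24000/1001| = 24/1001 frames per second.
Time for a 30-frame gap: 30 ÷ (24/1001) = 1251.25 s.

1251.25 seconds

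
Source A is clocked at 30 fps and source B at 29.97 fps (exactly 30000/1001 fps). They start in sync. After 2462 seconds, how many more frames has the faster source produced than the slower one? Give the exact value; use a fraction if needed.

A emits 30 × 2462 = 73860 frames; B emits 30000/1001 × 2462 = 73860000/1001.
Difference = 73860/1001 frames (≈ 73.7862); B is behind A.

73860/1001 frames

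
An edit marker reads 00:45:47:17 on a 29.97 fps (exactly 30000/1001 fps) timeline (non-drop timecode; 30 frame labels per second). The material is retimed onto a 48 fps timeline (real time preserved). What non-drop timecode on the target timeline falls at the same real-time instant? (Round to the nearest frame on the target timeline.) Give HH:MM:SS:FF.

Source frame index: (0×3600 + 45×60 + 47) × 30 + 17 = 82427.
Real time: 82427 / (30000/1001) = 82509427/30000 s.
Target frame: (82509427/30000) × (48) = 82509427/625 ≈ 132015.083 → 132015.
At 48 labels/s: frame 132015 → 00:45:50:15.

00:45:50:15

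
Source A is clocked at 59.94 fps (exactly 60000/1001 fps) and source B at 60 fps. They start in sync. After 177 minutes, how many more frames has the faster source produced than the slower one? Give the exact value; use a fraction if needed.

177 min = 10620 s.
A emits 60000/1001 × 10620 = 637200000/1001 frames; B emits 60 × 10620 = 637200.
Difference = 637200/1001 frames (≈ 636.5634); B is ahead of A.

637200/1001 frames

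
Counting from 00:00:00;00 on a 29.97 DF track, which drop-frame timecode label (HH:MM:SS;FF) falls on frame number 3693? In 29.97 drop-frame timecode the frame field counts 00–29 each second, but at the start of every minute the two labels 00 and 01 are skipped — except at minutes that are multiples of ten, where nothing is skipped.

00:02:03;07

Ten DF minutes hold 17982 frames, so frame 3693 lies in block 0 (frames 0–17981) with 3693 frames into that block.
The block's first minute is 1800 frames and the rest 1798 each; 3693 frames reaches minute 2, so 0 × 18 + 2 × 2 = 4 labels have been skipped so far.
Adding those back, label number 3693 + 4 = 3697 at 30 labels/s is 123 s + 7 f = 0 h 2 min 3 s frame 7, i.e. 00:02:03;07.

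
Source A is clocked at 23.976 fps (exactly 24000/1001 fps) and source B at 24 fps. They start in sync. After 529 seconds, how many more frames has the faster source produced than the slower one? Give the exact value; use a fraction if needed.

A emits 24000/1001 × 529 = 12696000/1001 frames; B emits 24 × 529 = 12696.
Difference = 12696/1001 frames (≈ 12.6833); B is ahead of A.

12696/1001 frames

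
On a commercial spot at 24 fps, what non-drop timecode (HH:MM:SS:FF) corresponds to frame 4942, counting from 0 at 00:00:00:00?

00:03:25:22

4942 ÷ 24 = 205 full seconds, remainder 22 frames.
205 s = 0 h 3 min 25 s.
Timecode: 00:03:25:22.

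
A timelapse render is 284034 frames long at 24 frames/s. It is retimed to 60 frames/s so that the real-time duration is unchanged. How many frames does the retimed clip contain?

710085 frames

Frames at target rate = 284034 × (60) / (24) = 710085.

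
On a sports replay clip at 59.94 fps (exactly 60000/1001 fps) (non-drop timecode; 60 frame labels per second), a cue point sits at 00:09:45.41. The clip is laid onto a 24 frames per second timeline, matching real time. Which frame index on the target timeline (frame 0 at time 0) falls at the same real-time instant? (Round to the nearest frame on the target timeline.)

frame 14070

Source frame index: (0×3600 + 9×60 + 45) × 60 + 41 = 35141.
Real time: 35141 / (60000/1001) = 35176141/60000 s.
Target frame: (35176141/60000) × (24) = 35176141/2500 ≈ 14070.456 → 14070.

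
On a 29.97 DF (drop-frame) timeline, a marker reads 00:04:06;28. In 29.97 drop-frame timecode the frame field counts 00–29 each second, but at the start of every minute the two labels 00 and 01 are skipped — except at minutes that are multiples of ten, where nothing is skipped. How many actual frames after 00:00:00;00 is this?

7400

Complete 10-minute blocks: 0, each 17982 frames → 0.
Remaining 4 whole minutes in the current block: 1800 + 3 × 1798 = 7194 frames.
Within the current minute: 6 × 30 + 28 − 2 = 206 (labels ;00/;01 skipped at this minute). Total = 0 + 7194 + 206 = 7400.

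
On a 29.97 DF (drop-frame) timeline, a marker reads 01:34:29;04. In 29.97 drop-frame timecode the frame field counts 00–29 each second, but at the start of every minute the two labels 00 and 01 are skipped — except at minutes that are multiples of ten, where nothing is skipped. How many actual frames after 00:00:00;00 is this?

169904

Complete 10-minute blocks: 9, each 17982 frames → 161838.
Remaining 4 whole minutes in the current block: 1800 + 3 × 1798 = 7194 frames.
Within the current minute: 29 × 30 + 4 − 2 = 872 (labels ;00/;01 skipped at this minute). Total = 161838 + 7194 + 872 = 169904.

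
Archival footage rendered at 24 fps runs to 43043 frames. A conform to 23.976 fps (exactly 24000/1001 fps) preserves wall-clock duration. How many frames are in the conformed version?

Target frames = source frames × (target rate / source rate) = 43043 × (24000/1001)/(24) = 43043 × 1000/1001 = 43000.

43000 frames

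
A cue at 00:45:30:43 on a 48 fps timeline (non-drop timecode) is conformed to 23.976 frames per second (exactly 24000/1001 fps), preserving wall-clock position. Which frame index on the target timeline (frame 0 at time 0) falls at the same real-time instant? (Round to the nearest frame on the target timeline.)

Source frame index: (0×3600 + 45×60 + 30) × 48 + 43 = 131083.
Real time: 131083 / (48) = 131083/48 s.
Target frame: (131083/48) × (24000/1001) = 65541500/1001 ≈ 65476.024 → 65476.

frame 65476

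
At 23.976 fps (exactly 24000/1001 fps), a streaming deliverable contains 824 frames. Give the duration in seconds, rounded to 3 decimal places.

34.368 seconds

Running time = 824 × 1001/24000 = 103103/3000 s ≈ 34.368 s.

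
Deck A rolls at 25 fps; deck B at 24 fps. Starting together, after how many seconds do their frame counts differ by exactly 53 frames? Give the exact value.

53 seconds

The gap grows by |24 − 25| = 1 frame per second.
Time for a 53-frame gap: 53 ÷ (1) = 53 s.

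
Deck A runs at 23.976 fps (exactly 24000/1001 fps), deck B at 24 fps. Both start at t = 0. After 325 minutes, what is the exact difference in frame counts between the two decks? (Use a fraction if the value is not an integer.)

36000/77 frames

325 min = 19500 s.
A emits 24000/1001 × 19500 = 36000000/77 frames; B emits 24 × 19500 = 468000.
Difference = 36000/77 frames (≈ 467.5325); B is ahead of A.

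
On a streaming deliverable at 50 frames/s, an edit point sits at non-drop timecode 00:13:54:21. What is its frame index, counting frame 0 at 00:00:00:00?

Total seconds to the label: (0 × 3600 + 13 × 60 + 54) = 834.
Frame index = 834 × 50 + 21 = 41721.

41721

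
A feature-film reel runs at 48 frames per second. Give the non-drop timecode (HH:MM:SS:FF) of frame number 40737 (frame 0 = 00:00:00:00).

00:14:08:33

40737 ÷ 48 = 848 full seconds, remainder 33 frames.
848 s = 0 h 14 min 8 s.
Timecode: 00:14:08:33.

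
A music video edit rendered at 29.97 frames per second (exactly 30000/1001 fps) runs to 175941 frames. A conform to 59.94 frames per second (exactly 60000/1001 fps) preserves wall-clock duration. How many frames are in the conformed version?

351882 frames

Target frames = source frames × (target rate / source rate) = 175941 × (60000/1001)/(30000/1001) = 175941 × 2 = 351882.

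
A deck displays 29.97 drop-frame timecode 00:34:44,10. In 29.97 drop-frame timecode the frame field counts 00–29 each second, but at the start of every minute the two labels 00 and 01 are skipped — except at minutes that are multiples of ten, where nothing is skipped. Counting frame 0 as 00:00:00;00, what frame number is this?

As if non-drop at 30 labels/s: (0 × 3600 + 34 × 60 + 44) × 30 + 10 = 62530.
Minute boundaries passed: 34; those not divisible by 10: 34 − 3 = 31; dropped labels = 2 × 31 = 62.
Actual frame index = 62530 − 62 = 62468.

62468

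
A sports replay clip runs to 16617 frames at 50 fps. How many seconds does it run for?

332.34 seconds

Running time = 16617 / (50) = 332.34 s.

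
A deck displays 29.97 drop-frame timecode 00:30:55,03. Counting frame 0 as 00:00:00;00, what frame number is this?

Complete 10-minute blocks: 3, each 17982 frames → 53946.
Remaining 0 whole minutes in the current block: 0 frames.
Within the current minute: 55 × 30 + 3 = 1653. Total = 53946 + 0 + 1653 = 55599.

55599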